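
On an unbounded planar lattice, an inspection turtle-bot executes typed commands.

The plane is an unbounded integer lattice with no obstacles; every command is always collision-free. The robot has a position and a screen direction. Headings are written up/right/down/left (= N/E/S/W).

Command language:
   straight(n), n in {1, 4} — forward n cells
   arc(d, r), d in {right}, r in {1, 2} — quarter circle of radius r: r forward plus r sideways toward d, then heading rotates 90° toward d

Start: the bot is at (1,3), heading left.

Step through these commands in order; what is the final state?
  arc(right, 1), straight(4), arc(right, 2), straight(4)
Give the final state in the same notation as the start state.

t0: at (1,3), heading left
t=1 arc(right, 1) ⇒ at (0,4), heading up
t=2 straight(4) ⇒ at (0,8), heading up
t=3 arc(right, 2) ⇒ at (2,10), heading right
t=4 straight(4) ⇒ at (6,10), heading right

at (6,10), heading right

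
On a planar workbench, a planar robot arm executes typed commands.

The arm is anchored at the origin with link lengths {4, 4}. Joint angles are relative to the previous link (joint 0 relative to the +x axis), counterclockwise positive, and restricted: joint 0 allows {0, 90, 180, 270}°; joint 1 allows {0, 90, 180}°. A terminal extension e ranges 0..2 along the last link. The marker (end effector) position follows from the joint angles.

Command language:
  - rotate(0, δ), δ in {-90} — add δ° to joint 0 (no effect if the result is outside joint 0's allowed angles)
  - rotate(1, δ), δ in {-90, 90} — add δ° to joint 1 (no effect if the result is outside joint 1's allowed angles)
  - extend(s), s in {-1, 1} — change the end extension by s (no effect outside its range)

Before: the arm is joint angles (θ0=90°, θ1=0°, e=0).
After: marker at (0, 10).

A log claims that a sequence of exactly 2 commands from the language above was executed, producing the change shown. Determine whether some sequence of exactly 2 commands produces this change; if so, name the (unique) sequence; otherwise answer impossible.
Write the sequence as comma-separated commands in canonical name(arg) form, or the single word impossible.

extend(1), extend(1)

t0: joint angles (θ0=90°, θ1=0°, e=0)
step 1 (extend(1)): joint angles (θ0=90°, θ1=0°, e=1)
step 2 (extend(1)): joint angles (θ0=90°, θ1=0°, e=2)
uniquely the one of 25 2-step routes that fits.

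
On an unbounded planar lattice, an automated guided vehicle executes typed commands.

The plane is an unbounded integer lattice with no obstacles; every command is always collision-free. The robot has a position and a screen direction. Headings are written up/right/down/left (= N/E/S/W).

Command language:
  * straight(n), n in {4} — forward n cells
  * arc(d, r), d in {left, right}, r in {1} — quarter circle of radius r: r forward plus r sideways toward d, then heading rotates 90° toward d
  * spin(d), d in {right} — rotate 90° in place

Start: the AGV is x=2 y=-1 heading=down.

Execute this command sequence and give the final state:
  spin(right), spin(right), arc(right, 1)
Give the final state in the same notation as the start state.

t0: x=2 y=-1 heading=down
step 1 (spin(right)): x=2 y=-1 heading=left
step 2 (spin(right)): x=2 y=-1 heading=up
step 3 (arc(right, 1)): x=3 y=0 heading=right

x=3 y=0 heading=right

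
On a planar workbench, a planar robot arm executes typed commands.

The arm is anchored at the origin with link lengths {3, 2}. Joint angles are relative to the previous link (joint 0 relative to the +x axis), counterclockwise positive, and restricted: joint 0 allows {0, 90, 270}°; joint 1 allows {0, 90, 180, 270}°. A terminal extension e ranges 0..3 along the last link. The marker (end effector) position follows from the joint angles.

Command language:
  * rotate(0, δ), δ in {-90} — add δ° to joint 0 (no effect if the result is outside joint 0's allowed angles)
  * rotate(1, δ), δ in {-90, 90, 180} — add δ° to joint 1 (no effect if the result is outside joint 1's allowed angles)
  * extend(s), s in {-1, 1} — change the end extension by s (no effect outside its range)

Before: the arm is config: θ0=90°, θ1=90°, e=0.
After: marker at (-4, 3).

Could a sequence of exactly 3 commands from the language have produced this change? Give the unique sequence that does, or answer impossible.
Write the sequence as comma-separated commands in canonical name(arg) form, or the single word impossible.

key: running extend(1) before extend(-1) would end elsewhere — order is forced
begin: config: θ0=90°, θ1=90°, e=0
t=1 extend(-1) ⇒ config: θ0=90°, θ1=90°, e=0
t=2 extend(1) ⇒ config: θ0=90°, θ1=90°, e=1
t=3 extend(1) ⇒ config: θ0=90°, θ1=90°, e=2
uniquely the one of 216 3-step routes that fits.

extend(-1), extend(1), extend(1)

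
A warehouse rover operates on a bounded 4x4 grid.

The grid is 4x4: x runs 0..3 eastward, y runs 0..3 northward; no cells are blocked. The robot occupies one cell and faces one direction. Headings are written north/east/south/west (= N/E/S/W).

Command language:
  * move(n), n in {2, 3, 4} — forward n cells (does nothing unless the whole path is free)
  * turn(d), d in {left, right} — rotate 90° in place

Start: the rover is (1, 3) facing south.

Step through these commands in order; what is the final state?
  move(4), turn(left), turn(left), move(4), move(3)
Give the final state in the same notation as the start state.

from: (1, 3) facing south
step 1 (move(4)): (1, 3) facing south
step 2 (turn(left)): (1, 3) facing east
step 3 (turn(left)): (1, 3) facing north
step 4 (move(4)): (1, 3) facing north
step 5 (move(3)): (1, 3) facing north

(1, 3) facing north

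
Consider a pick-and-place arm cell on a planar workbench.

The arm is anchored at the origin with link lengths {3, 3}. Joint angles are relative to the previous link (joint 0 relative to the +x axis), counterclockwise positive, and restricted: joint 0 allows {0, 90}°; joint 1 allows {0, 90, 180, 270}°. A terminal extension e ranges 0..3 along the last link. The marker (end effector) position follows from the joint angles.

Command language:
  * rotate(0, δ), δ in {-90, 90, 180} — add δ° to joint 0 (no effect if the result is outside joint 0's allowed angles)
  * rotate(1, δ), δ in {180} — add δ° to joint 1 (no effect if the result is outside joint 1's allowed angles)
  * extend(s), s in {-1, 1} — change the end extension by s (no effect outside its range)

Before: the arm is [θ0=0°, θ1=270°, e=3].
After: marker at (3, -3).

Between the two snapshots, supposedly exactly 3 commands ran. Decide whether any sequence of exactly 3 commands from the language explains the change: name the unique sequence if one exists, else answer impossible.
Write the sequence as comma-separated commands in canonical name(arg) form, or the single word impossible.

start: [θ0=0°, θ1=270°, e=3]
1. extend(-1) → [θ0=0°, θ1=270°, e=2]
2. extend(-1) → [θ0=0°, θ1=270°, e=1]
3. extend(-1) → [θ0=0°, θ1=270°, e=0]
no rival 3-sequence matches.

extend(-1), extend(-1), extend(-1)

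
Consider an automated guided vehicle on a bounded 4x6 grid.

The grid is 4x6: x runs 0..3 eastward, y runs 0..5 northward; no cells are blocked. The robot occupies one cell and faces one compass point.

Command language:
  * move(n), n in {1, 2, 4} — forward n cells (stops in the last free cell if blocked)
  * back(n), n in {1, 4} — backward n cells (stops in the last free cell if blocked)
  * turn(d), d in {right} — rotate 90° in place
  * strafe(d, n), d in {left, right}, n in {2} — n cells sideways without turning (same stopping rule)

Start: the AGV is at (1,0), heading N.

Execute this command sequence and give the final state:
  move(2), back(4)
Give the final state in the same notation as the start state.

begin: at (1,0), heading N
1. move(2) → at (1,2), heading N
2. back(4) → at (1,0), heading N

at (1,0), heading N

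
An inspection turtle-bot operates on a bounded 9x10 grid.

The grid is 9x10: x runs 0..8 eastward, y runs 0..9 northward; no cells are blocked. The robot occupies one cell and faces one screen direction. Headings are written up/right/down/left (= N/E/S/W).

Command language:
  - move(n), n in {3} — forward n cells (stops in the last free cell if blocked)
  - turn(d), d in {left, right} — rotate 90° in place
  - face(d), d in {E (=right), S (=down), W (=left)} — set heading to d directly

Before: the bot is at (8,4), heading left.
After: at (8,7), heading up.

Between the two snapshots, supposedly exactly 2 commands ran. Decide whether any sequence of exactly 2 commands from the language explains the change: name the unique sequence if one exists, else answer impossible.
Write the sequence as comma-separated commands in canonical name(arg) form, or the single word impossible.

key: order matters: swapping turn(right) and move(3) lands elsewhere
from: at (8,4), heading left
1. turn(right) → at (8,4), heading up
2. move(3) → at (8,7), heading up
uniquely the one of 36 2-step routes that fits.

turn(right), move(3)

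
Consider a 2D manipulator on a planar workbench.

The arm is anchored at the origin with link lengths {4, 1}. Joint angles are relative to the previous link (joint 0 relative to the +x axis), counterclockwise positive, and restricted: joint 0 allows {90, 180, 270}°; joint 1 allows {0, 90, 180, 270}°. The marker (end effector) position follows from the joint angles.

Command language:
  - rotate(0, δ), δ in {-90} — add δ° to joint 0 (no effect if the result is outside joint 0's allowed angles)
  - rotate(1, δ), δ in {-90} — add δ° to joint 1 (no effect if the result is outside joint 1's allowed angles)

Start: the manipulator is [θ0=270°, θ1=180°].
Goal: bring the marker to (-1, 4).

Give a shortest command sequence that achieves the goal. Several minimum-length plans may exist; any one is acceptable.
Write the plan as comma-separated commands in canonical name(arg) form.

initial: [θ0=270°, θ1=180°]
1. rotate(1, -90) → [θ0=270°, θ1=90°]
2. rotate(0, -90) → [θ0=180°, θ1=90°]
3. rotate(0, -90) → [θ0=90°, θ1=90°]
minimal: 3 command(s), checked below 3.

rotate(1, -90), rotate(0, -90), rotate(0, -90)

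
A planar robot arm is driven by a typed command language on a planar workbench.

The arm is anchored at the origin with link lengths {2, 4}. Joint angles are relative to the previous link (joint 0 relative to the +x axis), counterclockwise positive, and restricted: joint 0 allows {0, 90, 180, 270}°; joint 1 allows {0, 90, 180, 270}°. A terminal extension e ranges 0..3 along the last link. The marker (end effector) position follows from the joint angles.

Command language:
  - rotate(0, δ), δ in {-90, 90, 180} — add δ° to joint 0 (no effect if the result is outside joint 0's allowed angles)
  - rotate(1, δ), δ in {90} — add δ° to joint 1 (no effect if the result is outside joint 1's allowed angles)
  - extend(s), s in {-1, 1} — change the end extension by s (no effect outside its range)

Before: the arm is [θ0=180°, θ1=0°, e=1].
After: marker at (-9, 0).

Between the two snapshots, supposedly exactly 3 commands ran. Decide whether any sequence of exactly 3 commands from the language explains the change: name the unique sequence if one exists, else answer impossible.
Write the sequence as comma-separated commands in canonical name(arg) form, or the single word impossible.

start: [θ0=180°, θ1=0°, e=1]
step 1 (extend(1)): [θ0=180°, θ1=0°, e=2]
step 2 (extend(1)): [θ0=180°, θ1=0°, e=3]
step 3 (extend(1)): [θ0=180°, θ1=0°, e=3]
uniquely the one of 216 3-step routes that fits.

extend(1), extend(1), extend(1)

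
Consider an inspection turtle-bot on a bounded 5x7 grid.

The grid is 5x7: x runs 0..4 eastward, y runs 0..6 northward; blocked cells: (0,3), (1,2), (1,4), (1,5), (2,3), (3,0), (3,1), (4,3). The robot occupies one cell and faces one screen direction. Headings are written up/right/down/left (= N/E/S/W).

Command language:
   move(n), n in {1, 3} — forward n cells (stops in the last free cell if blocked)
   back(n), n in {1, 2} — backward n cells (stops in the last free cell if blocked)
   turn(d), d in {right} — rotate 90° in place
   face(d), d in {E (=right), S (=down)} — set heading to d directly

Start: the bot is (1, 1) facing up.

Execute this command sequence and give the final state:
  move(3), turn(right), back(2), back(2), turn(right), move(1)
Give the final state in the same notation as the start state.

(0, 0) facing down

begin: (1, 1) facing up
[1] after move(3): (1, 1) facing up
[2] after turn(right): (1, 1) facing right
[3] after back(2): (0, 1) facing right
[4] after back(2): (0, 1) facing right
[5] after turn(right): (0, 1) facing down
[6] after move(1): (0, 0) facing down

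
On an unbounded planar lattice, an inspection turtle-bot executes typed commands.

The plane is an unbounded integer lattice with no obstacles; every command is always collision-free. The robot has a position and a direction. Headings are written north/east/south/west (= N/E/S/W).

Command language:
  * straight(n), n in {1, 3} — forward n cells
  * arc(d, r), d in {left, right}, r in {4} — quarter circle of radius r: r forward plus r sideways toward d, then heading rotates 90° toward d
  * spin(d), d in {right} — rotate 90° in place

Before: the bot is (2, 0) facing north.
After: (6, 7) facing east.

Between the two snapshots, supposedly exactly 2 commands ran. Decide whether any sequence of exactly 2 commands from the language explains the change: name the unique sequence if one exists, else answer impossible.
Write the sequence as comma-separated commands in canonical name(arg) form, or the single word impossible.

straight(3), arc(right, 4)

key: order matters: swapping straight(3) and arc(right, 4) lands elsewhere
initial: (2, 0) facing north
1. straight(3) → (2, 3) facing north
2. arc(right, 4) → (6, 7) facing east
no other 2-command option fits: unique.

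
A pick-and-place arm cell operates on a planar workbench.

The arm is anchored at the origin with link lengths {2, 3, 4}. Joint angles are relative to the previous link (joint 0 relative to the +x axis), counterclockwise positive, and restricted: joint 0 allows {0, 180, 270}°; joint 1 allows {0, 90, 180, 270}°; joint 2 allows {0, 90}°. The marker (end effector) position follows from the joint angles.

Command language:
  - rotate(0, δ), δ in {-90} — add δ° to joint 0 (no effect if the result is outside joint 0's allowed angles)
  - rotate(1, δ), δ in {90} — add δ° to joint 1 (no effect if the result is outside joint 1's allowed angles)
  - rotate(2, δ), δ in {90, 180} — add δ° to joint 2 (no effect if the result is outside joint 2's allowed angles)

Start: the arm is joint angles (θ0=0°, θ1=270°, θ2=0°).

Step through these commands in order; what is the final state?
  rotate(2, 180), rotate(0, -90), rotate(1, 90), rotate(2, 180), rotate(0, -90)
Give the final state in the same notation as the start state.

begin: joint angles (θ0=0°, θ1=270°, θ2=0°)
1. rotate(2, 180) → joint angles (θ0=0°, θ1=270°, θ2=0°)
2. rotate(0, -90) → joint angles (θ0=270°, θ1=270°, θ2=0°)
3. rotate(1, 90) → joint angles (θ0=270°, θ1=0°, θ2=0°)
4. rotate(2, 180) → joint angles (θ0=270°, θ1=0°, θ2=0°)
5. rotate(0, -90) → joint angles (θ0=180°, θ1=0°, θ2=0°)

joint angles (θ0=180°, θ1=0°, θ2=0°)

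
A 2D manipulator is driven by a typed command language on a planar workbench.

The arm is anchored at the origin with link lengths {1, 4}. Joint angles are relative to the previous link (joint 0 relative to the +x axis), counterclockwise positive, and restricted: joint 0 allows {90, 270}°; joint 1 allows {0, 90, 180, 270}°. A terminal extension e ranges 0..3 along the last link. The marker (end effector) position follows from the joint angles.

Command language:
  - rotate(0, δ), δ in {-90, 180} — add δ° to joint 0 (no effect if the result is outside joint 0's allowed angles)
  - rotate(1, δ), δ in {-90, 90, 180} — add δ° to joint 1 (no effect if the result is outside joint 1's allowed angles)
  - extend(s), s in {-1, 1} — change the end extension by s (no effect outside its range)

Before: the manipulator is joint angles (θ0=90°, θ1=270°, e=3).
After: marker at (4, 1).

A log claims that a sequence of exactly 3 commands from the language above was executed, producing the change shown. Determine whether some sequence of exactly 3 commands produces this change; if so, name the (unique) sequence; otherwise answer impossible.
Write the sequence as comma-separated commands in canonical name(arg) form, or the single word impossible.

begin: joint angles (θ0=90°, θ1=270°, e=3)
[1] after extend(-1): joint angles (θ0=90°, θ1=270°, e=2)
[2] after extend(-1): joint angles (θ0=90°, θ1=270°, e=1)
[3] after extend(-1): joint angles (θ0=90°, θ1=270°, e=0)
all 343 alternatives checked — unique.

extend(-1), extend(-1), extend(-1)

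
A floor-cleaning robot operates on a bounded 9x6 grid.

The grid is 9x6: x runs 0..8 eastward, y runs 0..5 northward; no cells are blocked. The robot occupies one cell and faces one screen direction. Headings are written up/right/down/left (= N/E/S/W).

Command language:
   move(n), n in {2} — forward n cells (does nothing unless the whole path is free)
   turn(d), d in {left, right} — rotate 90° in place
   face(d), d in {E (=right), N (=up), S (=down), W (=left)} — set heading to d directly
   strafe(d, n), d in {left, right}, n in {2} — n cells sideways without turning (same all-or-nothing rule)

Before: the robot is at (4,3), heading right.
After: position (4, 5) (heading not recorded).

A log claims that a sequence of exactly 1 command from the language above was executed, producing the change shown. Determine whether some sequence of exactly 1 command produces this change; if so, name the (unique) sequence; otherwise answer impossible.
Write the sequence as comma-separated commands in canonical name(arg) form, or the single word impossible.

strafe(left, 2)

from: at (4,3), heading right
[1] after strafe(left, 2): at (4,5), heading right
uniquely the one of 9 1-step routes that fits.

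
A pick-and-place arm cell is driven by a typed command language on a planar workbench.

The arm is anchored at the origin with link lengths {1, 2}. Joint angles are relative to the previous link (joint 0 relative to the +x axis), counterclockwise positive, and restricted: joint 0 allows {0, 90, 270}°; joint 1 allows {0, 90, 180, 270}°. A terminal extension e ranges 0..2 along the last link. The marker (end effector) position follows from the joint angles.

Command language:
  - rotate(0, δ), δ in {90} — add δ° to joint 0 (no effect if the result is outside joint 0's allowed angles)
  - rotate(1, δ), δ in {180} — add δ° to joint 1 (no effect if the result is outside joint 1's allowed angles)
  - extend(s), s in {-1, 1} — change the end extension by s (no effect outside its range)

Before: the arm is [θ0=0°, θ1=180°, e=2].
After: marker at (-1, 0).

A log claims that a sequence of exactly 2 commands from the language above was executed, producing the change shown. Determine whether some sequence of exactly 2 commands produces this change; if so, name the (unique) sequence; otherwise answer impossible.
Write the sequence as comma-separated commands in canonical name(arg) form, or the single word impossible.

from: [θ0=0°, θ1=180°, e=2]
t=1 extend(-1) ⇒ [θ0=0°, θ1=180°, e=1]
t=2 extend(-1) ⇒ [θ0=0°, θ1=180°, e=0]
no rival 2-sequence matches.

extend(-1), extend(-1)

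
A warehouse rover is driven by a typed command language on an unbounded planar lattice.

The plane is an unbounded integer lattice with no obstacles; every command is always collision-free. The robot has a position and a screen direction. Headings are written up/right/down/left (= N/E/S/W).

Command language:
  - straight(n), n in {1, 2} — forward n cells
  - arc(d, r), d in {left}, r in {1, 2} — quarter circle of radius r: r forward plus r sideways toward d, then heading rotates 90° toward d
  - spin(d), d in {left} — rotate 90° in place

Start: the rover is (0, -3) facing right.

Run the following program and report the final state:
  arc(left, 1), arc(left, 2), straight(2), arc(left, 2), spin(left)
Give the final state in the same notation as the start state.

(-5, -2) facing right

t0: (0, -3) facing right
step 1 (arc(left, 1)): (1, -2) facing up
step 2 (arc(left, 2)): (-1, 0) facing left
step 3 (straight(2)): (-3, 0) facing left
step 4 (arc(left, 2)): (-5, -2) facing down
step 5 (spin(left)): (-5, -2) facing right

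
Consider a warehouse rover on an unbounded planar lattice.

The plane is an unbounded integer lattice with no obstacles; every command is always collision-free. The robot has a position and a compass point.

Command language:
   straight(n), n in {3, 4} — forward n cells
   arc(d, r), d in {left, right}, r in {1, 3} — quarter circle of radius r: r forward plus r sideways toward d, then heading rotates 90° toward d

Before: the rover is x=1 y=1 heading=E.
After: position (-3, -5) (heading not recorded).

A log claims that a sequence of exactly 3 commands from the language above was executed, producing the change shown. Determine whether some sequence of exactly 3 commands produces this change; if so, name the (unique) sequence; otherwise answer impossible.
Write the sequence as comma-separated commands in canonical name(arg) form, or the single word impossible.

key: running straight(4) before arc(right, 3) would end elsewhere — order is forced
t0: x=1 y=1 heading=E
step 1 (arc(right, 3)): x=4 y=-2 heading=S
step 2 (arc(right, 3)): x=1 y=-5 heading=W
step 3 (straight(4)): x=-3 y=-5 heading=W
no rival 3-sequence matches.

arc(right, 3), arc(right, 3), straight(4)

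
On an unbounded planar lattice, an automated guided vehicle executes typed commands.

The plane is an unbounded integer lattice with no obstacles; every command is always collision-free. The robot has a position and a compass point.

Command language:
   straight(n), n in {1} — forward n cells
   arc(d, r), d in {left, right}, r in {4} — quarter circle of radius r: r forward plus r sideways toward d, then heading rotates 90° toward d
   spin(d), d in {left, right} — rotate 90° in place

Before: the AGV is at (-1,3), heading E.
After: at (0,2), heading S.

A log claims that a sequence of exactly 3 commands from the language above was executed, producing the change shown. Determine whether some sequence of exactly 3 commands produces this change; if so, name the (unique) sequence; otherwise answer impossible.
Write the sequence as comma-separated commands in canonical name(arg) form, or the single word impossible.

key: cell and facing (now S) both changed — the 3 commands mix motion and turning
initial: at (-1,3), heading E
t=1 straight(1) ⇒ at (0,3), heading E
t=2 spin(right) ⇒ at (0,3), heading S
t=3 straight(1) ⇒ at (0,2), heading S
uniquely the one of 125 3-step routes that fits.

straight(1), spin(right), straight(1)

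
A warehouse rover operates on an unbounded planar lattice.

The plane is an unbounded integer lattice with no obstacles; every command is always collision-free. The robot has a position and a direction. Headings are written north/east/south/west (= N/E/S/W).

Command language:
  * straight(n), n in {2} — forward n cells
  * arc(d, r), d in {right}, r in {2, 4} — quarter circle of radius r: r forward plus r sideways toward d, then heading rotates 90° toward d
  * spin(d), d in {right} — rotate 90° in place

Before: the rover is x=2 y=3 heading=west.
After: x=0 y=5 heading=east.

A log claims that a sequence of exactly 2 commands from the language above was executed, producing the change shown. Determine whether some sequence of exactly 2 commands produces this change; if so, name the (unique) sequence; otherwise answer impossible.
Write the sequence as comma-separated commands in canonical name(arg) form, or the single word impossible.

key: order matters: swapping arc(right, 2) and spin(right) lands elsewhere
initial: x=2 y=3 heading=west
t=1 arc(right, 2) ⇒ x=0 y=5 heading=north
t=2 spin(right) ⇒ x=0 y=5 heading=east
no other 2-command option fits: unique.

arc(right, 2), spin(right)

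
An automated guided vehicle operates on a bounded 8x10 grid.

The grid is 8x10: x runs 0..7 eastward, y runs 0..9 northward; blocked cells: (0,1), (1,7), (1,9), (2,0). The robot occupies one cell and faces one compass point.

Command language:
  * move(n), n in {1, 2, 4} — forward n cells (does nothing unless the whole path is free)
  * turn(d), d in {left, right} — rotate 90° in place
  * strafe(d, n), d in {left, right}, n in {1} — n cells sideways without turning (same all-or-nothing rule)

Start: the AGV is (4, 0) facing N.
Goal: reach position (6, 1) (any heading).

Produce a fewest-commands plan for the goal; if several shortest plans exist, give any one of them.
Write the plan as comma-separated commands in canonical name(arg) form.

move(1), strafe(right, 1), strafe(right, 1)

initial: (4, 0) facing N
[1] after move(1): (4, 1) facing N
[2] after strafe(right, 1): (5, 1) facing N
[3] after strafe(right, 1): (6, 1) facing N
shorter routes all fall short; 3 is best.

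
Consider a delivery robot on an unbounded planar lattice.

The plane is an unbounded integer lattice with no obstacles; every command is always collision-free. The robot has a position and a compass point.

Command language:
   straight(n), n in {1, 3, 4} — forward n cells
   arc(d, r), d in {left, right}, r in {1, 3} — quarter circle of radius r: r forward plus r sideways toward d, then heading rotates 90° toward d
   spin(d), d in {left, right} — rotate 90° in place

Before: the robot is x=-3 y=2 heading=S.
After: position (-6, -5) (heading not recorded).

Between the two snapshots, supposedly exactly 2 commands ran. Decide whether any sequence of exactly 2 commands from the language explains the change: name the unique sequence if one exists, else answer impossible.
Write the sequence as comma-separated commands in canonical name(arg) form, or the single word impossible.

key: running arc(right, 3) before straight(4) would end elsewhere — order is forced
begin: x=-3 y=2 heading=S
t=1 straight(4) ⇒ x=-3 y=-2 heading=S
t=2 arc(right, 3) ⇒ x=-6 y=-5 heading=W
no rival 2-sequence matches.

straight(4), arc(right, 3)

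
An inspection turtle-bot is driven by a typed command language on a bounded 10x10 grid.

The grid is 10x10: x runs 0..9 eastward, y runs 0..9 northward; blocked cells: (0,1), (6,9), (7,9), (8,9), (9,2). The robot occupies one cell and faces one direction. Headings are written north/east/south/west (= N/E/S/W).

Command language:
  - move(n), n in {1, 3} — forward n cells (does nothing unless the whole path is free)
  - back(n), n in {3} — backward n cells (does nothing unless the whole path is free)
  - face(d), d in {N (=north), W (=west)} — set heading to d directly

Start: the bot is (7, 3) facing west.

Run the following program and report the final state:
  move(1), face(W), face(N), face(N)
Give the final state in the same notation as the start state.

begin: (7, 3) facing west
1. move(1) → (6, 3) facing west
2. face(W) → (6, 3) facing west
3. face(N) → (6, 3) facing north
4. face(N) → (6, 3) facing north

(6, 3) facing north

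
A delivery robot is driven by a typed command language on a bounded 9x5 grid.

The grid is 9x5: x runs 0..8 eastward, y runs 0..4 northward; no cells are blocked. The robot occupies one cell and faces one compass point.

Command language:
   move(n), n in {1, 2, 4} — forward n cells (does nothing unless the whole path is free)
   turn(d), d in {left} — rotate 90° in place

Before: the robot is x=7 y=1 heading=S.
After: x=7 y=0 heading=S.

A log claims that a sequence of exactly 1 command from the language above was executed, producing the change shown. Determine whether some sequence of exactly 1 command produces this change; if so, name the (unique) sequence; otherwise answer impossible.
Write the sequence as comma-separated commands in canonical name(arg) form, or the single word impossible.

move(1)

key: heading stays S — the single command does not turn
begin: x=7 y=1 heading=S
[1] after move(1): x=7 y=0 heading=S
all 4 alternatives checked — unique.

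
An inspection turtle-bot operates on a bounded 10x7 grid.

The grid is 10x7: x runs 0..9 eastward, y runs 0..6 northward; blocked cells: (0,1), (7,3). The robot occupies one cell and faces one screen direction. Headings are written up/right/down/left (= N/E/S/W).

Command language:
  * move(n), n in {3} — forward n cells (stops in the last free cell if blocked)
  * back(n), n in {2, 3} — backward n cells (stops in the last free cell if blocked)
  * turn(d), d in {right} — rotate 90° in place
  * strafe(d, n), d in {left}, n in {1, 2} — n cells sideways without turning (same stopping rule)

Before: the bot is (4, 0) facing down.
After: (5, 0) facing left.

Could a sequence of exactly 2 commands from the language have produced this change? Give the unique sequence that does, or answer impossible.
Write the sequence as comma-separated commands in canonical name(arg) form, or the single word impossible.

key: running turn(right) before strafe(left, 1) would end elsewhere — order is forced
start: (4, 0) facing down
t=1 strafe(left, 1) ⇒ (5, 0) facing down
t=2 turn(right) ⇒ (5, 0) facing left
uniquely the one of 36 2-step routes that fits.

strafe(left, 1), turn(right)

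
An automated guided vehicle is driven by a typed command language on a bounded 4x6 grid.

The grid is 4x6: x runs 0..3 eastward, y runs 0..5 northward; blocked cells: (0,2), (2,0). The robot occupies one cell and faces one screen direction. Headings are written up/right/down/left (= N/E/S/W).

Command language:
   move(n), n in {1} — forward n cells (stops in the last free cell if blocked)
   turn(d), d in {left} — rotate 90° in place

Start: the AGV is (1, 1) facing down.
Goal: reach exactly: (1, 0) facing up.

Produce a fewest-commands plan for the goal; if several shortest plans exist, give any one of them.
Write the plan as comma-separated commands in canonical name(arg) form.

move(1), turn(left), turn(left)

start: (1, 1) facing down
t=1 move(1) ⇒ (1, 0) facing down
t=2 turn(left) ⇒ (1, 0) facing right
t=3 turn(left) ⇒ (1, 0) facing up
minimal: 3 command(s), checked below 3.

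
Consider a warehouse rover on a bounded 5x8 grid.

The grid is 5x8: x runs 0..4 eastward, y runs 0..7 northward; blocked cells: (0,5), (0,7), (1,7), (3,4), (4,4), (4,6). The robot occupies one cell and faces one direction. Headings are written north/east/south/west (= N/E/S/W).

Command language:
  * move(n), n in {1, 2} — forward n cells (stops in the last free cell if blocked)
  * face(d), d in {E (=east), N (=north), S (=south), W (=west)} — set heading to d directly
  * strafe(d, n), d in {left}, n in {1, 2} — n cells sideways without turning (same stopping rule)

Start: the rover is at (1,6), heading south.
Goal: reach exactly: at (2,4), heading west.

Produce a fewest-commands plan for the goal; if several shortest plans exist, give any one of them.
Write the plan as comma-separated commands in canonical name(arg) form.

initial: at (1,6), heading south
t=1 strafe(left, 1) ⇒ at (2,6), heading south
t=2 face(W) ⇒ at (2,6), heading west
t=3 strafe(left, 2) ⇒ at (2,4), heading west
nothing shorter than 3 reaches the goal.

strafe(left, 1), face(W), strafe(left, 2)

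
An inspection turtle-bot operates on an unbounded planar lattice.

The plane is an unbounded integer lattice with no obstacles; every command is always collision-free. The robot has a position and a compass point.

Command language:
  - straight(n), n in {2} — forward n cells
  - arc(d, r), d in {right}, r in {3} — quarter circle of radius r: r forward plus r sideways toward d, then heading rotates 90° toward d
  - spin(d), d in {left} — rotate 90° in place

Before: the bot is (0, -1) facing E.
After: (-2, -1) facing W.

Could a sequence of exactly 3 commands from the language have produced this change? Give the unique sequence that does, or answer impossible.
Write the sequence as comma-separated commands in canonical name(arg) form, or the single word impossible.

spin(left), spin(left), straight(2)

key: order matters: swapping spin(left) and straight(2) lands elsewhere
from: (0, -1) facing E
[1] after spin(left): (0, -1) facing N
[2] after spin(left): (0, -1) facing W
[3] after straight(2): (-2, -1) facing W
all 27 alternatives checked — unique.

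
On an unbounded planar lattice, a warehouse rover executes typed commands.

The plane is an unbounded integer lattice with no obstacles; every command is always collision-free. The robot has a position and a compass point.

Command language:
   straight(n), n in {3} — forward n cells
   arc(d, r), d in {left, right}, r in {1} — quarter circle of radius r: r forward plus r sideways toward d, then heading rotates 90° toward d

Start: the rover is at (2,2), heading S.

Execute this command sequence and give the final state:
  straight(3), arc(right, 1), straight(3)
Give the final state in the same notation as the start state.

t0: at (2,2), heading S
1. straight(3) → at (2,-1), heading S
2. arc(right, 1) → at (1,-2), heading W
3. straight(3) → at (-2,-2), heading W

at (-2,-2), heading W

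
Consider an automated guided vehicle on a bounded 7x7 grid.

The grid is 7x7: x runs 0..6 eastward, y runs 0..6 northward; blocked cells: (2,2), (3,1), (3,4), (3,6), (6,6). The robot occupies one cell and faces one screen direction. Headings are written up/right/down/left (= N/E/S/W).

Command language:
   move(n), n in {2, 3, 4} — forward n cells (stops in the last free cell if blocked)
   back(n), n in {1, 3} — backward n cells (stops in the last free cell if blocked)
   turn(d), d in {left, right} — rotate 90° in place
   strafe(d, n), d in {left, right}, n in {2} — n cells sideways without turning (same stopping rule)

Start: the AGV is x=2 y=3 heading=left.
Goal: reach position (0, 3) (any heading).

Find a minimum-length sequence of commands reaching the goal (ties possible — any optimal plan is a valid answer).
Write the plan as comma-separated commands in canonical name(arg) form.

t0: x=2 y=3 heading=left
[1] after move(4): x=0 y=3 heading=left
no 0-step plan works, so 1 is optimal.

move(4)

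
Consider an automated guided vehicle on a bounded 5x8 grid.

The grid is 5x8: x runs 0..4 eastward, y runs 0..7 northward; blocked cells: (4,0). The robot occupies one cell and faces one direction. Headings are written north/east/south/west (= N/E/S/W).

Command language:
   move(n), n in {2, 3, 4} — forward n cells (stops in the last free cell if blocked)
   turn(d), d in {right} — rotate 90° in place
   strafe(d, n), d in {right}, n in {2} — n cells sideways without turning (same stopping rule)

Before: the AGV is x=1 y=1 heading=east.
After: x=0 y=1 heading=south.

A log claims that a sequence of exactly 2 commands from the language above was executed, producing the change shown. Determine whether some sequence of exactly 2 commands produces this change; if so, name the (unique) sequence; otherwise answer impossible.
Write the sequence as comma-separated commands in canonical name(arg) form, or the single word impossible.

key: strafe(right, 2) runs into the grid edge before its full distance
start: x=1 y=1 heading=east
1. turn(right) → x=1 y=1 heading=south
2. strafe(right, 2) → x=0 y=1 heading=south
no other 2-command option fits: unique.

turn(right), strafe(right, 2)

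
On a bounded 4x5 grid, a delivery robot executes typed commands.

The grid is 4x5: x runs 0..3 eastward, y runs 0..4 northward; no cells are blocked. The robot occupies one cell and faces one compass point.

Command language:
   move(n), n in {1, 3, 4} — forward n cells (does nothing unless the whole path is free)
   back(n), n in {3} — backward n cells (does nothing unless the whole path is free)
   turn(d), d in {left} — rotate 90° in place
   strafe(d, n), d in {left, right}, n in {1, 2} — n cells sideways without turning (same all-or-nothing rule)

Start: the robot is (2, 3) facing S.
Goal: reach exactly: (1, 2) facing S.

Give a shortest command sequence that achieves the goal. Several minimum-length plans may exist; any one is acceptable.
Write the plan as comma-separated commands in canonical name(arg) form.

initial: (2, 3) facing S
1. move(1) → (2, 2) facing S
2. strafe(right, 1) → (1, 2) facing S
shorter routes all fall short; 2 is best.

move(1), strafe(right, 1)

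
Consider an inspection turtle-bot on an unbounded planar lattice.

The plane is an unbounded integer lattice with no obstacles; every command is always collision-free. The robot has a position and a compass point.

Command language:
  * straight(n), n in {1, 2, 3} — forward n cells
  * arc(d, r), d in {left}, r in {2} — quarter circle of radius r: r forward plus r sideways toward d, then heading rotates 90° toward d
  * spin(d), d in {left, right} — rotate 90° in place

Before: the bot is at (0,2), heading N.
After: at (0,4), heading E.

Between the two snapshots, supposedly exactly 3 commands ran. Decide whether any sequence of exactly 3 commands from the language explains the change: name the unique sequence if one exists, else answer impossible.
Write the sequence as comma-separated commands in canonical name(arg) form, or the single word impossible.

straight(1), straight(1), spin(right)

key: cell and facing (now E) both changed — the 3 commands mix motion and turning
t0: at (0,2), heading N
1. straight(1) → at (0,3), heading N
2. straight(1) → at (0,4), heading N
3. spin(right) → at (0,4), heading E
no rival 3-sequence matches.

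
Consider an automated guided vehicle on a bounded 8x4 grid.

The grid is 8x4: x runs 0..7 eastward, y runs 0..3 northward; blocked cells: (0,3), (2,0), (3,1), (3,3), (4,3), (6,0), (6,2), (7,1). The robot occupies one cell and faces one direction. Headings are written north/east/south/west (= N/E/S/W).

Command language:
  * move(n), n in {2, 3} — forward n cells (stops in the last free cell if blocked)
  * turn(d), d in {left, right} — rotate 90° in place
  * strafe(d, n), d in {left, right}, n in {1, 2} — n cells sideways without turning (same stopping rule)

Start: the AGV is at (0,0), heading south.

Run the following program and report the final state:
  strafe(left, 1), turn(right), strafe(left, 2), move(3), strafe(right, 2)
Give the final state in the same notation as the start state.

t0: at (0,0), heading south
[1] after strafe(left, 1): at (1,0), heading south
[2] after turn(right): at (1,0), heading west
[3] after strafe(left, 2): at (1,0), heading west
[4] after move(3): at (0,0), heading west
[5] after strafe(right, 2): at (0,2), heading west

at (0,2), heading west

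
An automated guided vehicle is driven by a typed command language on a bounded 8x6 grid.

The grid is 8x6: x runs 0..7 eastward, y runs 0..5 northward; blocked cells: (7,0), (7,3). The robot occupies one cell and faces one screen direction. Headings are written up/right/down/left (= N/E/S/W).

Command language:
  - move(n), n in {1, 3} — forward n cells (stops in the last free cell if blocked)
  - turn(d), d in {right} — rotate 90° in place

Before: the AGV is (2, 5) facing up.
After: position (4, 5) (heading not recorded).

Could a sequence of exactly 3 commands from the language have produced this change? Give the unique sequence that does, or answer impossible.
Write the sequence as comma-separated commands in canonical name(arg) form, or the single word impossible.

key: order matters: swapping turn(right) and move(1) lands elsewhere
from: (2, 5) facing up
1. turn(right) → (2, 5) facing right
2. move(1) → (3, 5) facing right
3. move(1) → (4, 5) facing right
no rival 3-sequence matches.

turn(right), move(1), move(1)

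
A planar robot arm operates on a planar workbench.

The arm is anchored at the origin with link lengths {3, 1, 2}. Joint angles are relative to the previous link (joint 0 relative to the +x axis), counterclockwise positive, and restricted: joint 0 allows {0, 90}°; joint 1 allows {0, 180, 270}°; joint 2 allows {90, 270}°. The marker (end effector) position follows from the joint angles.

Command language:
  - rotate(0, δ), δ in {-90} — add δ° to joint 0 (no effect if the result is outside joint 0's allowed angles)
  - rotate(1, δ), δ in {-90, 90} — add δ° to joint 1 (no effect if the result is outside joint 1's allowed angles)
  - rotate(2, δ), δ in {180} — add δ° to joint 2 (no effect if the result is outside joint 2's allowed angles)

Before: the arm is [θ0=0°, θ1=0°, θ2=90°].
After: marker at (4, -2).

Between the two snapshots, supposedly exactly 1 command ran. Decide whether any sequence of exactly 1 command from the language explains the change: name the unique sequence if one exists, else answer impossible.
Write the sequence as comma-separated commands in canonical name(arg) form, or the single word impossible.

rotate(2, 180)

begin: [θ0=0°, θ1=0°, θ2=90°]
t=1 rotate(2, 180) ⇒ [θ0=0°, θ1=0°, θ2=270°]
all 4 alternatives checked — unique.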